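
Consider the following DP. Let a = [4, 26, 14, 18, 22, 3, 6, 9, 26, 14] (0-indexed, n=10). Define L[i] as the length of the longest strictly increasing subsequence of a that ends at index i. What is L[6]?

2

   i    0    1    2    3    4    5    6    7    8    9
a[i]    4   26   14   18   22    3    6    9   26   14
L[i]    1    2    2    3    4    1    2    3    5    4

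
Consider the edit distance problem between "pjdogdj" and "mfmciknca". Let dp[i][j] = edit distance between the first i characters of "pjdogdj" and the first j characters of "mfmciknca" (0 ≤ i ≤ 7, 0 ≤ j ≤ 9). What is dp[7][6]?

7

   ''  m  f  m  c  i  k  n  c  a
''  0  1  2  3  4  5  6  7  8  9
 p  1  1  2  3  4  5  6  7  8  9
 j  2  2  2  3  4  5  6  7  8  9
 d  3  3  3  3  4  5  6  7  8  9
 o  4  4  4  4  4  5  6  7  8  9
 g  5  5  5  5  5  5  6  7  8  9
 d  6  6  6  6  6  6  6  7  8  9
 j  7  7  7  7  7  7  7  7  8  9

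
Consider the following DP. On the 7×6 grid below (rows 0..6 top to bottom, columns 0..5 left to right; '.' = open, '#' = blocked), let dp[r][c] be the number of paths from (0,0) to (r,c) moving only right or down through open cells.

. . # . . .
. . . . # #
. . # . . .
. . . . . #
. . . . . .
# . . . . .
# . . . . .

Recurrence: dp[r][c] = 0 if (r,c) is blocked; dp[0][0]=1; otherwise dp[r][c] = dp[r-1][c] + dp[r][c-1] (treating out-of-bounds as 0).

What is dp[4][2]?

r\c   0   1   2   3   4   5
  0   1   1   0   0   0   0
  1   1   2   2   2   0   0
  2   1   3   0   2   2   2
  3   1   4   4   6   8   0
  4   1   5   9  15  23  23
  5   0   5  14  29  52  75
  6   0   5  19  48 100 175

9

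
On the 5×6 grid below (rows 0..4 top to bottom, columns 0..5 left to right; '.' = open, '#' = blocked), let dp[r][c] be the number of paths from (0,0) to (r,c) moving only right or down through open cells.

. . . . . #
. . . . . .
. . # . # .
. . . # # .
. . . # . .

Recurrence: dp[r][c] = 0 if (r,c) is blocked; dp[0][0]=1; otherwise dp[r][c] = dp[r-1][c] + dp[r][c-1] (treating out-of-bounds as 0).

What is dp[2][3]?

r\c   0   1   2   3   4   5
  0   1   1   1   1   1   0
  1   1   2   3   4   5   5
  2   1   3   0   4   0   5
  3   1   4   4   0   0   5
  4   1   5   9   0   0   5

4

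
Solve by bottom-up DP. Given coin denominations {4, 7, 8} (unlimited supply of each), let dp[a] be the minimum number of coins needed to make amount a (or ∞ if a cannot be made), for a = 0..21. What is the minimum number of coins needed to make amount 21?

 a  0  1  2  3  4  5  6  7  8  9 10 11 12 13 14 15 16 17 18 19 20 21
dp  0  -  -  -  1  -  -  1  1  -  -  2  2  -  2  2  2  -  3  3  3  3
(- denotes ∞ / unreachable)

3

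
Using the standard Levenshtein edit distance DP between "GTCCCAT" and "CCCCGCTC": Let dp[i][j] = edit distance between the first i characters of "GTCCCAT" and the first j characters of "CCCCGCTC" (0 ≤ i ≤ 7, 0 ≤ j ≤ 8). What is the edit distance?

   ''  C  C  C  C  G  C  T  C
''  0  1  2  3  4  5  6  7  8
 G  1  1  2  3  4  4  5  6  7
 T  2  2  2  3  4  5  5  5  6
 C  3  2  2  2  3  4  5  6  5
 C  4  3  2  2  2  3  4  5  6
 C  5  4  3  2  2  3  3  4  5
 A  6  5  4  3  3  3  4  4  5
 T  7  6  5  4  4  4  4  4  5

5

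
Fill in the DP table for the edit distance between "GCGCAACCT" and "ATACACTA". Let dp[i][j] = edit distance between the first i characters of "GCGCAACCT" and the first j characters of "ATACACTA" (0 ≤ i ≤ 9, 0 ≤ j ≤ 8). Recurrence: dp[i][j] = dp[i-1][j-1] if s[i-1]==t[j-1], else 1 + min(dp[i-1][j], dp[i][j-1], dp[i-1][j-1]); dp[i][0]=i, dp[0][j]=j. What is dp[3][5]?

   ''  A  T  A  C  A  C  T  A
''  0  1  2  3  4  5  6  7  8
 G  1  1  2  3  4  5  6  7  8
 C  2  2  2  3  3  4  5  6  7
 G  3  3  3  3  4  4  5  6  7
 C  4  4  4  4  3  4  4  5  6
 A  5  4  5  4  4  3  4  5  5
 A  6  5  5  5  5  4  4  5  5
 C  7  6  6  6  5  5  4  5  6
 C  8  7  7  7  6  6  5  5  6
 T  9  8  7  8  7  7  6  5  6

4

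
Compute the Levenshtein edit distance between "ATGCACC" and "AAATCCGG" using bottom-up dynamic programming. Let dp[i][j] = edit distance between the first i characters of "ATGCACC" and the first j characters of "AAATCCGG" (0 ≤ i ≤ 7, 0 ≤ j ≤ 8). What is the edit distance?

   ''  A  A  A  T  C  C  G  G
''  0  1  2  3  4  5  6  7  8
 A  1  0  1  2  3  4  5  6  7
 T  2  1  1  2  2  3  4  5  6
 G  3  2  2  2  3  3  4  4  5
 C  4  3  3  3  3  3  3  4  5
 A  5  4  3  3  4  4  4  4  5
 C  6  5  4  4  4  4  4  5  5
 C  7  6  5  5  5  4  4  5  6

6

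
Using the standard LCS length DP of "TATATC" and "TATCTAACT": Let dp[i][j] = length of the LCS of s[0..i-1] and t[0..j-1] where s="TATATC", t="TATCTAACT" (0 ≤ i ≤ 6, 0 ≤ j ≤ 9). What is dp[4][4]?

3

   ''  T  A  T  C  T  A  A  C  T
''  0  0  0  0  0  0  0  0  0  0
 T  0  1  1  1  1  1  1  1  1  1
 A  0  1  2  2  2  2  2  2  2  2
 T  0  1  2  3  3  3  3  3  3  3
 A  0  1  2  3  3  3  4  4  4  4
 T  0  1  2  3  3  4  4  4  4  5
 C  0  1  2  3  4  4  4  4  5  5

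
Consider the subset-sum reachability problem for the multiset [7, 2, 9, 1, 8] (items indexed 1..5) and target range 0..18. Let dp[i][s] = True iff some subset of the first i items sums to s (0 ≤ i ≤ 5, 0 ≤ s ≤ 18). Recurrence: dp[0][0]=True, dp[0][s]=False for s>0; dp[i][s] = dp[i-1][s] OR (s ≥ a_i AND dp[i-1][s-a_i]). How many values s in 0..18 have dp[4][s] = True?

i\s   0   1   2   3   4   5   6   7   8   9  10  11  12  13  14  15  16  17  18
  0   T   F   F   F   F   F   F   F   F   F   F   F   F   F   F   F   F   F   F
  1   T   F   F   F   F   F   F   T   F   F   F   F   F   F   F   F   F   F   F
  2   T   F   T   F   F   F   F   T   F   T   F   F   F   F   F   F   F   F   F
  3   T   F   T   F   F   F   F   T   F   T   F   T   F   F   F   F   T   F   T
  4   T   T   T   T   F   F   F   T   T   T   T   T   T   F   F   F   T   T   T
  5   T   T   T   T   F   F   F   T   T   T   T   T   T   F   F   T   T   T   T

13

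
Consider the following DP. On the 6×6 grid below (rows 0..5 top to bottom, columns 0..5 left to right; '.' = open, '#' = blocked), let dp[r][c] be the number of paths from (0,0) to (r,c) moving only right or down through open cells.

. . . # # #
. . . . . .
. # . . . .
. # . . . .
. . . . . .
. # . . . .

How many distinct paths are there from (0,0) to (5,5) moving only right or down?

109

r\c   0   1   2   3   4   5
  0   1   1   1   0   0   0
  1   1   2   3   3   3   3
  2   1   0   3   6   9  12
  3   1   0   3   9  18  30
  4   1   1   4  13  31  61
  5   1   0   4  17  48 109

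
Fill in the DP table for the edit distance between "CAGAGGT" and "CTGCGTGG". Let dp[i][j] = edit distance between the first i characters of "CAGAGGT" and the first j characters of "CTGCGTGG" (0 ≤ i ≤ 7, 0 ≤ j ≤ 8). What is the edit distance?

4

   ''  C  T  G  C  G  T  G  G
''  0  1  2  3  4  5  6  7  8
 C  1  0  1  2  3  4  5  6  7
 A  2  1  1  2  3  4  5  6  7
 G  3  2  2  1  2  3  4  5  6
 A  4  3  3  2  2  3  4  5  6
 G  5  4  4  3  3  2  3  4  5
 G  6  5  5  4  4  3  3  3  4
 T  7  6  5  5  5  4  3  4  4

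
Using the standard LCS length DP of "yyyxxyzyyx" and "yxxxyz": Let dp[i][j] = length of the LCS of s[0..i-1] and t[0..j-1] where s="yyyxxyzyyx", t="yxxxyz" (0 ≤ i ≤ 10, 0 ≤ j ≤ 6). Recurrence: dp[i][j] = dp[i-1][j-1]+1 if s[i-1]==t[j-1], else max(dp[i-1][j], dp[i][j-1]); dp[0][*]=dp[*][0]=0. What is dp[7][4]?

   ''  y  x  x  x  y  z
''  0  0  0  0  0  0  0
 y  0  1  1  1  1  1  1
 y  0  1  1  1  1  2  2
 y  0  1  1  1  1  2  2
 x  0  1  2  2  2  2  2
 x  0  1  2  3  3  3  3
 y  0  1  2  3  3  4  4
 z  0  1  2  3  3  4  5
 y  0  1  2  3  3  4  5
 y  0  1  2  3  3  4  5
 x  0  1  2  3  4  4  5

3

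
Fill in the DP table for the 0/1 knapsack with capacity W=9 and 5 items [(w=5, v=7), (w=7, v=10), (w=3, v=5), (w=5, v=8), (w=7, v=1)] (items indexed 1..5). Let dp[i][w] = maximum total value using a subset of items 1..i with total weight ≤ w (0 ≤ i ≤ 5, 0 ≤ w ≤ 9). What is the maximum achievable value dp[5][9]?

i\w   0   1   2   3   4   5   6   7   8   9
  0   0   0   0   0   0   0   0   0   0   0
  1   0   0   0   0   0   7   7   7   7   7
  2   0   0   0   0   0   7   7  10  10  10
  3   0   0   0   5   5   7   7  10  12  12
  4   0   0   0   5   5   8   8  10  13  13
  5   0   0   0   5   5   8   8  10  13  13

13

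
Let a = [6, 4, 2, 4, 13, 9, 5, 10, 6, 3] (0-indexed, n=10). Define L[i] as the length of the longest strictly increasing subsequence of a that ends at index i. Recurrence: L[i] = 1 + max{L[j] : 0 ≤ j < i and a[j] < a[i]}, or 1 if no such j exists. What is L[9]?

2

   i    0    1    2    3    4    5    6    7    8    9
a[i]    6    4    2    4   13    9    5   10    6    3
L[i]    1    1    1    2    3    3    3    4    4    2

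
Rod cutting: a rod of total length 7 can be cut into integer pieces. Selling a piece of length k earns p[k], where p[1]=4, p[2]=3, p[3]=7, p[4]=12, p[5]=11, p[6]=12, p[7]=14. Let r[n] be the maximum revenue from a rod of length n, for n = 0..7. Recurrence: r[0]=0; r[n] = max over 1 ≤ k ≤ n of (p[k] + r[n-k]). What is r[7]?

28

   n    0    1    2    3    4    5    6    7
r[n]    0    4    8   12   16   20   24   28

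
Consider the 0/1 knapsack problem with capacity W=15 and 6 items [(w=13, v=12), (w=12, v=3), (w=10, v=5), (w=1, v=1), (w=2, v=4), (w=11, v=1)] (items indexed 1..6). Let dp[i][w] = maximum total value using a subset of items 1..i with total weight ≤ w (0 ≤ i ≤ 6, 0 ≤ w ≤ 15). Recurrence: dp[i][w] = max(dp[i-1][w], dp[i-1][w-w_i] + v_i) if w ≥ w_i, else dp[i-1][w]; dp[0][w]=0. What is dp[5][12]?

9

i\w   0   1   2   3   4   5   6   7   8   9  10  11  12  13  14  15
  0   0   0   0   0   0   0   0   0   0   0   0   0   0   0   0   0
  1   0   0   0   0   0   0   0   0   0   0   0   0   0  12  12  12
  2   0   0   0   0   0   0   0   0   0   0   0   0   3  12  12  12
  3   0   0   0   0   0   0   0   0   0   0   5   5   5  12  12  12
  4   0   1   1   1   1   1   1   1   1   1   5   6   6  12  13  13
  5   0   1   4   5   5   5   5   5   5   5   5   6   9  12  13  16
  6   0   1   4   5   5   5   5   5   5   5   5   6   9  12  13  16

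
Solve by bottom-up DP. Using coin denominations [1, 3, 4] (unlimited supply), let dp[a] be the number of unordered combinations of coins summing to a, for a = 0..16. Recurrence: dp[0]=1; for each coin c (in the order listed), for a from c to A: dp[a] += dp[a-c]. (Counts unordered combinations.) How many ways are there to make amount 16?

17

after  coin     0     1     2     3     4     5     6     7     8     9    10    11    12    13    14    15    16
          1     1     1     1     1     1     1     1     1     1     1     1     1     1     1     1     1     1
          3     1     1     1     2     2     2     3     3     3     4     4     4     5     5     5     6     6
          4     1     1     1     2     3     3     4     5     6     7     8     9    11    12    13    15    17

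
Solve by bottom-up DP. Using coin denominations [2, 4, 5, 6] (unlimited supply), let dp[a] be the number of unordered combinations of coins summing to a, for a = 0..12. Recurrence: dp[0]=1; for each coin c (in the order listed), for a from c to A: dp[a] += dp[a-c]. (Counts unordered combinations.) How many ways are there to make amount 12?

after  coin     0     1     2     3     4     5     6     7     8     9    10    11    12
          2     1     0     1     0     1     0     1     0     1     0     1     0     1
          4     1     0     1     0     2     0     2     0     3     0     3     0     4
          5     1     0     1     0     2     1     2     1     3     2     4     2     5
          6     1     0     1     0     2     1     3     1     4     2     6     3     8

8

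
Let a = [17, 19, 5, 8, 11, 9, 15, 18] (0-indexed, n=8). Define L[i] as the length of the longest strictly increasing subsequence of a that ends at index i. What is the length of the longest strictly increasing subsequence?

5

   i    0    1    2    3    4    5    6    7
a[i]   17   19    5    8   11    9   15   18
L[i]    1    2    1    2    3    3    4    5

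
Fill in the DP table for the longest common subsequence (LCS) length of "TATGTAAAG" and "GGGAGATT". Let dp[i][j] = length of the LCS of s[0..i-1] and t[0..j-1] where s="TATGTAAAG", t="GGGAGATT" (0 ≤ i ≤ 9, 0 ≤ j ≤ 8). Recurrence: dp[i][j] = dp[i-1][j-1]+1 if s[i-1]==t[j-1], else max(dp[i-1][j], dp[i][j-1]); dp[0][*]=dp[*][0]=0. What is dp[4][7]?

   ''  G  G  G  A  G  A  T  T
''  0  0  0  0  0  0  0  0  0
 T  0  0  0  0  0  0  0  1  1
 A  0  0  0  0  1  1  1  1  1
 T  0  0  0  0  1  1  1  2  2
 G  0  1  1  1  1  2  2  2  2
 T  0  1  1  1  1  2  2  3  3
 A  0  1  1  1  2  2  3  3  3
 A  0  1  1  1  2  2  3  3  3
 A  0  1  1  1  2  2  3  3  3
 G  0  1  2  2  2  3  3  3  3

2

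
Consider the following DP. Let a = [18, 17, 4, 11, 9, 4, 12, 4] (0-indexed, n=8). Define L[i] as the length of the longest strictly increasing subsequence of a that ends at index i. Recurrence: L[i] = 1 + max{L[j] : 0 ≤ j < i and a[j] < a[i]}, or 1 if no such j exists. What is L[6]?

3

   i    0    1    2    3    4    5    6    7
a[i]   18   17    4   11    9    4   12    4
L[i]    1    1    1    2    2    1    3    1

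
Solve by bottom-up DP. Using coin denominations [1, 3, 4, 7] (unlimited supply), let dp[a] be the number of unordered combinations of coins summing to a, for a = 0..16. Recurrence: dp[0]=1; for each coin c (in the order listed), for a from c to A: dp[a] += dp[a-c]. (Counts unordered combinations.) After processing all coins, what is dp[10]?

10

after  coin     0     1     2     3     4     5     6     7     8     9    10    11    12    13    14    15    16
          1     1     1     1     1     1     1     1     1     1     1     1     1     1     1     1     1     1
          3     1     1     1     2     2     2     3     3     3     4     4     4     5     5     5     6     6
          4     1     1     1     2     3     3     4     5     6     7     8     9    11    12    13    15    17
          7     1     1     1     2     3     3     4     6     7     8    10    12    14    16    19    22    25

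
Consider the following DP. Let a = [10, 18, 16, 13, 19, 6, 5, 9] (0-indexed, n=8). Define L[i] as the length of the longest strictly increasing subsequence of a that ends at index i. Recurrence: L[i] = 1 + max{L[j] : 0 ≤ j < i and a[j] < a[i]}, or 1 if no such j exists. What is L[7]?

   i    0    1    2    3    4    5    6    7
a[i]   10   18   16   13   19    6    5    9
L[i]    1    2    2    2    3    1    1    2

2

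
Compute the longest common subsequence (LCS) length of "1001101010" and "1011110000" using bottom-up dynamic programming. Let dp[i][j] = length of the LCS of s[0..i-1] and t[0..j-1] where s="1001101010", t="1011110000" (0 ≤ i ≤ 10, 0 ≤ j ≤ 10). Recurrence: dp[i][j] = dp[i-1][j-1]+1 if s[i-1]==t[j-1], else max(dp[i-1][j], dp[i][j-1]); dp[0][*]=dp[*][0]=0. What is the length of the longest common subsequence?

7

   ''  1  0  1  1  1  1  0  0  0  0
''  0  0  0  0  0  0  0  0  0  0  0
 1  0  1  1  1  1  1  1  1  1  1  1
 0  0  1  2  2  2  2  2  2  2  2  2
 0  0  1  2  2  2  2  2  3  3  3  3
 1  0  1  2  3  3  3  3  3  3  3  3
 1  0  1  2  3  4  4  4  4  4  4  4
 0  0  1  2  3  4  4  4  5  5  5  5
 1  0  1  2  3  4  5  5  5  5  5  5
 0  0  1  2  3  4  5  5  6  6  6  6
 1  0  1  2  3  4  5  6  6  6  6  6
 0  0  1  2  3  4  5  6  7  7  7  7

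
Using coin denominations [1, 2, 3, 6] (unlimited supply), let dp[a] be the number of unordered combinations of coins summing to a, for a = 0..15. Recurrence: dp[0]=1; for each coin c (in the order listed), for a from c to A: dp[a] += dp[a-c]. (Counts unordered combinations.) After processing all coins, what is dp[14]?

after  coin     0     1     2     3     4     5     6     7     8     9    10    11    12    13    14    15
          1     1     1     1     1     1     1     1     1     1     1     1     1     1     1     1     1
          2     1     1     2     2     3     3     4     4     5     5     6     6     7     7     8     8
          3     1     1     2     3     4     5     7     8    10    12    14    16    19    21    24    27
          6     1     1     2     3     4     5     8     9    12    15    18    21    27    30    36    42

36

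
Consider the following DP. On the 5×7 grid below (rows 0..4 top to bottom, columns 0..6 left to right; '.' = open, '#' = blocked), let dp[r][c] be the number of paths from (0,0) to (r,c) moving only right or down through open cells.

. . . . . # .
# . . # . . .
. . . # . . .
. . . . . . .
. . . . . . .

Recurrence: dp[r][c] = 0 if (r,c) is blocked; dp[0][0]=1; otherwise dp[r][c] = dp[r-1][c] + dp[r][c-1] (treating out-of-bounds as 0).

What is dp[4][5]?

21

r\c   0   1   2   3   4   5   6
  0   1   1   1   1   1   0   0
  1   0   1   2   0   1   1   1
  2   0   1   3   0   1   2   3
  3   0   1   4   4   5   7  10
  4   0   1   5   9  14  21  31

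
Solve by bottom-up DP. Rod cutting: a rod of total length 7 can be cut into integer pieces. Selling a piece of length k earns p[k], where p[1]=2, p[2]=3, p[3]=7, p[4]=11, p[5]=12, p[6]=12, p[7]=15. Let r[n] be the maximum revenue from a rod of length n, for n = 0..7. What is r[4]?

11

   n    0    1    2    3    4    5    6    7
r[n]    0    2    4    7   11   13   15   18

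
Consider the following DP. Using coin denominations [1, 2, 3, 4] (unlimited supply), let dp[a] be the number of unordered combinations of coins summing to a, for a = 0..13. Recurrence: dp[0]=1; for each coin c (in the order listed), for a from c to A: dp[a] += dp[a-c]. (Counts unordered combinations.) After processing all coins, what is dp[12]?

after  coin     0     1     2     3     4     5     6     7     8     9    10    11    12    13
          1     1     1     1     1     1     1     1     1     1     1     1     1     1     1
          2     1     1     2     2     3     3     4     4     5     5     6     6     7     7
          3     1     1     2     3     4     5     7     8    10    12    14    16    19    21
          4     1     1     2     3     5     6     9    11    15    18    23    27    34    39

34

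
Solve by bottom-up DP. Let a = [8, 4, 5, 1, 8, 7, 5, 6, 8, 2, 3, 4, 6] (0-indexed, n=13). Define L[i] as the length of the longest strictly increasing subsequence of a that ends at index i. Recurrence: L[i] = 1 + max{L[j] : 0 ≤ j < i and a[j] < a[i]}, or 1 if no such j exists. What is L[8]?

   i    0    1    2    3    4    5    6    7    8    9   10   11   12
a[i]    8    4    5    1    8    7    5    6    8    2    3    4    6
L[i]    1    1    2    1    3    3    2    3    4    2    3    4    5

4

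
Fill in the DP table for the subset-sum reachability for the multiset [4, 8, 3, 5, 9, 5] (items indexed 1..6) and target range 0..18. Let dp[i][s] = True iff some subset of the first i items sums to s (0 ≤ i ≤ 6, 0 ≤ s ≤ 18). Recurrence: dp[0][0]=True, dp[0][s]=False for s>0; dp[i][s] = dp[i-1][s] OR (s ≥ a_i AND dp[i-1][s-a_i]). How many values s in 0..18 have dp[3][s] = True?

8

i\s   0   1   2   3   4   5   6   7   8   9  10  11  12  13  14  15  16  17  18
  0   T   F   F   F   F   F   F   F   F   F   F   F   F   F   F   F   F   F   F
  1   T   F   F   F   T   F   F   F   F   F   F   F   F   F   F   F   F   F   F
  2   T   F   F   F   T   F   F   F   T   F   F   F   T   F   F   F   F   F   F
  3   T   F   F   T   T   F   F   T   T   F   F   T   T   F   F   T   F   F   F
  4   T   F   F   T   T   T   F   T   T   T   F   T   T   T   F   T   T   T   F
  5   T   F   F   T   T   T   F   T   T   T   F   T   T   T   T   T   T   T   T
  6   T   F   F   T   T   T   F   T   T   T   T   T   T   T   T   T   T   T   T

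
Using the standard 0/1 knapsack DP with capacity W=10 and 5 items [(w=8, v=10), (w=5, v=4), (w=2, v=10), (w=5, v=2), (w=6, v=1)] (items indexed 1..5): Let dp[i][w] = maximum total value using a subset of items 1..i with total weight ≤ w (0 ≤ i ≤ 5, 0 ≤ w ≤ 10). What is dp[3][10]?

20

i\w   0   1   2   3   4   5   6   7   8   9  10
  0   0   0   0   0   0   0   0   0   0   0   0
  1   0   0   0   0   0   0   0   0  10  10  10
  2   0   0   0   0   0   4   4   4  10  10  10
  3   0   0  10  10  10  10  10  14  14  14  20
  4   0   0  10  10  10  10  10  14  14  14  20
  5   0   0  10  10  10  10  10  14  14  14  20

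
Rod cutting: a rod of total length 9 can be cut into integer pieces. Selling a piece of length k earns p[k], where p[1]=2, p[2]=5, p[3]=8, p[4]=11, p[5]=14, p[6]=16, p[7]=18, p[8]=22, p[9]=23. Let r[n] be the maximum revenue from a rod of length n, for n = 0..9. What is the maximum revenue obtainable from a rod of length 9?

   n    0    1    2    3    4    5    6    7    8    9
r[n]    0    2    5    8   11   14   16   19   22   25

25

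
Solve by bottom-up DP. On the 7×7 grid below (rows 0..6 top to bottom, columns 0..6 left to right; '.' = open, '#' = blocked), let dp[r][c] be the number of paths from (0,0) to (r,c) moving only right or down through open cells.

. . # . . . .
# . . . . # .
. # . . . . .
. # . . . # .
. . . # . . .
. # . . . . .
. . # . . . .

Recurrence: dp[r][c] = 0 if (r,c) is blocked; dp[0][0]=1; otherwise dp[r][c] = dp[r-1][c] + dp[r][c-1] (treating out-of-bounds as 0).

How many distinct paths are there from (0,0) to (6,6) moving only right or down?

r\c   0   1   2   3   4   5   6
  0   1   1   0   0   0   0   0
  1   0   1   1   1   1   0   0
  2   0   0   1   2   3   3   3
  3   0   0   1   3   6   0   3
  4   0   0   1   0   6   6   9
  5   0   0   1   1   7  13  22
  6   0   0   0   1   8  21  43

43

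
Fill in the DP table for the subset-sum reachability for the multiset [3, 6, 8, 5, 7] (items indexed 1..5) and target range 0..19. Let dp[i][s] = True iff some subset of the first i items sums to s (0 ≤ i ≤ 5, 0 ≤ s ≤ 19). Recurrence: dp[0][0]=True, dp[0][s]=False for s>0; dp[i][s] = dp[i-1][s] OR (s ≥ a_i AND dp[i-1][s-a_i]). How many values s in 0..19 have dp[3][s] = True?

i\s   0   1   2   3   4   5   6   7   8   9  10  11  12  13  14  15  16  17  18  19
  0   T   F   F   F   F   F   F   F   F   F   F   F   F   F   F   F   F   F   F   F
  1   T   F   F   T   F   F   F   F   F   F   F   F   F   F   F   F   F   F   F   F
  2   T   F   F   T   F   F   T   F   F   T   F   F   F   F   F   F   F   F   F   F
  3   T   F   F   T   F   F   T   F   T   T   F   T   F   F   T   F   F   T   F   F
  4   T   F   F   T   F   T   T   F   T   T   F   T   F   T   T   F   T   T   F   T
  5   T   F   F   T   F   T   T   T   T   T   T   T   T   T   T   T   T   T   T   T

8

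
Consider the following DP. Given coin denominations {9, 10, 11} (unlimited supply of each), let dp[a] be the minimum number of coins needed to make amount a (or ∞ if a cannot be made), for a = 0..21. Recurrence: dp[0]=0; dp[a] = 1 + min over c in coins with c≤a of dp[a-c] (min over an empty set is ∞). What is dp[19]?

 a  0  1  2  3  4  5  6  7  8  9 10 11 12 13 14 15 16 17 18 19 20 21
dp  0  -  -  -  -  -  -  -  -  1  1  1  -  -  -  -  -  -  2  2  2  2
(- denotes ∞ / unreachable)

2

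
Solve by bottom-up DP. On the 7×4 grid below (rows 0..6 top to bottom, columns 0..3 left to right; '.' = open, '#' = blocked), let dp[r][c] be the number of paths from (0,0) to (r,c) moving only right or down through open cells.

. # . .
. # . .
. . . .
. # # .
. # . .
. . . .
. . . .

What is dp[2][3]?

r\c   0   1   2   3
  0   1   0   0   0
  1   1   0   0   0
  2   1   1   1   1
  3   1   0   0   1
  4   1   0   0   1
  5   1   1   1   2
  6   1   2   3   5

1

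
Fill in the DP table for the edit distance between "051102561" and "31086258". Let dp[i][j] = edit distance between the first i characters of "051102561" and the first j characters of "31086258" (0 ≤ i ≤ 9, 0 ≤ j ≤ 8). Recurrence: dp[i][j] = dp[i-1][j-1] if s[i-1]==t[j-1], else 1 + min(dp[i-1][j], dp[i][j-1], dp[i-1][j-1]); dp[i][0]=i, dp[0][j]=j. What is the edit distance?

   ''  3  1  0  8  6  2  5  8
''  0  1  2  3  4  5  6  7  8
 0  1  1  2  2  3  4  5  6  7
 5  2  2  2  3  3  4  5  5  6
 1  3  3  2  3  4  4  5  6  6
 1  4  4  3  3  4  5  5  6  7
 0  5  5  4  3  4  5  6  6  7
 2  6  6  5  4  4  5  5  6  7
 5  7  7  6  5  5  5  6  5  6
 6  8  8  7  6  6  5  6  6  6
 1  9  9  8  7  7  6  6  7  7

7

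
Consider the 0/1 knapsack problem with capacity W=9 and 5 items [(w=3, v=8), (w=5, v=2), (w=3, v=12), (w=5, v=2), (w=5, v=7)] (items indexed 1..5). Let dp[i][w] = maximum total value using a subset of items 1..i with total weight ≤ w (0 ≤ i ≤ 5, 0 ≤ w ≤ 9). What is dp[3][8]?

i\w   0   1   2   3   4   5   6   7   8   9
  0   0   0   0   0   0   0   0   0   0   0
  1   0   0   0   8   8   8   8   8   8   8
  2   0   0   0   8   8   8   8   8  10  10
  3   0   0   0  12  12  12  20  20  20  20
  4   0   0   0  12  12  12  20  20  20  20
  5   0   0   0  12  12  12  20  20  20  20

20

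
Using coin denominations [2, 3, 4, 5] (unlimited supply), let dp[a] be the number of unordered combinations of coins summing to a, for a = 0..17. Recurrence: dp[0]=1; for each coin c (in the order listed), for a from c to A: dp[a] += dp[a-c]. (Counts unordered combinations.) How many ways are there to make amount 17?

18

after  coin     0     1     2     3     4     5     6     7     8     9    10    11    12    13    14    15    16    17
          2     1     0     1     0     1     0     1     0     1     0     1     0     1     0     1     0     1     0
          3     1     0     1     1     1     1     2     1     2     2     2     2     3     2     3     3     3     3
          4     1     0     1     1     2     1     3     2     4     3     5     4     7     5     8     7    10     8
          5     1     0     1     1     2     2     3     3     5     5     7     7    10    10    13    14    17    18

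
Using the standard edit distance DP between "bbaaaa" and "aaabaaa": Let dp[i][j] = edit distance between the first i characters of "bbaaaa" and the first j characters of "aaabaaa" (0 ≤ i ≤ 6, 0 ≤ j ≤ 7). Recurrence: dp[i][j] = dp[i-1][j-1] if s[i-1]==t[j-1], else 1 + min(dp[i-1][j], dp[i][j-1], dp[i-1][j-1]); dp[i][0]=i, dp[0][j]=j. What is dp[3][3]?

2

   ''  a  a  a  b  a  a  a
''  0  1  2  3  4  5  6  7
 b  1  1  2  3  3  4  5  6
 b  2  2  2  3  3  4  5  6
 a  3  2  2  2  3  3  4  5
 a  4  3  2  2  3  3  3  4
 a  5  4  3  2  3  3  3  3
 a  6  5  4  3  3  3  3  3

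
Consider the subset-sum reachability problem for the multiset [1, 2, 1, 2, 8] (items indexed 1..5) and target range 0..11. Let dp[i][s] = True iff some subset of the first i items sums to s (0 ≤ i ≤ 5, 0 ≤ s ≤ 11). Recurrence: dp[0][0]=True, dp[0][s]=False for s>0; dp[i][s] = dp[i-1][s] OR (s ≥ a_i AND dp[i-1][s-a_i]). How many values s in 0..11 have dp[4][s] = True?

i\s   0   1   2   3   4   5   6   7   8   9  10  11
  0   T   F   F   F   F   F   F   F   F   F   F   F
  1   T   T   F   F   F   F   F   F   F   F   F   F
  2   T   T   T   T   F   F   F   F   F   F   F   F
  3   T   T   T   T   T   F   F   F   F   F   F   F
  4   T   T   T   T   T   T   T   F   F   F   F   F
  5   T   T   T   T   T   T   T   F   T   T   T   T

7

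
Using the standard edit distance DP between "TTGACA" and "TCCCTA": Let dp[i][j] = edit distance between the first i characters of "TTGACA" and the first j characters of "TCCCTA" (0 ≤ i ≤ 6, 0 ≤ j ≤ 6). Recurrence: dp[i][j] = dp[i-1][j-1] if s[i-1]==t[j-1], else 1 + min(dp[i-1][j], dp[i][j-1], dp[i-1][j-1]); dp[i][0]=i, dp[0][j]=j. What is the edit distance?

   ''  T  C  C  C  T  A
''  0  1  2  3  4  5  6
 T  1  0  1  2  3  4  5
 T  2  1  1  2  3  3  4
 G  3  2  2  2  3  4  4
 A  4  3  3  3  3  4  4
 C  5  4  3  3  3  4  5
 A  6  5  4  4  4  4  4

4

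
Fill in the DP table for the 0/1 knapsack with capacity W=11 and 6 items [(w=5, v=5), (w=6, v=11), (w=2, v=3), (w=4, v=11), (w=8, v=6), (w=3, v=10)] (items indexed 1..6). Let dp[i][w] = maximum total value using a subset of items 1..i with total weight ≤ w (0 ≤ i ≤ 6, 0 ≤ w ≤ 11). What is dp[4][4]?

11

i\w   0   1   2   3   4   5   6   7   8   9  10  11
  0   0   0   0   0   0   0   0   0   0   0   0   0
  1   0   0   0   0   0   5   5   5   5   5   5   5
  2   0   0   0   0   0   5  11  11  11  11  11  16
  3   0   0   3   3   3   5  11  11  14  14  14  16
  4   0   0   3   3  11  11  14  14  14  16  22  22
  5   0   0   3   3  11  11  14  14  14  16  22  22
  6   0   0   3  10  11  13  14  21  21  24  24  24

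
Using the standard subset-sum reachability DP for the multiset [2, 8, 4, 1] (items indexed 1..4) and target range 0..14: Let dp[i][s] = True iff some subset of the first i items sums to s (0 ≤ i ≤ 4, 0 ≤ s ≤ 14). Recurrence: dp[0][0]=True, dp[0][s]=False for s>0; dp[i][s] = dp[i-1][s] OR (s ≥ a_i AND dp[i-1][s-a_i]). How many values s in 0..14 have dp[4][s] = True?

15

i\s   0   1   2   3   4   5   6   7   8   9  10  11  12  13  14
  0   T   F   F   F   F   F   F   F   F   F   F   F   F   F   F
  1   T   F   T   F   F   F   F   F   F   F   F   F   F   F   F
  2   T   F   T   F   F   F   F   F   T   F   T   F   F   F   F
  3   T   F   T   F   T   F   T   F   T   F   T   F   T   F   T
  4   T   T   T   T   T   T   T   T   T   T   T   T   T   T   T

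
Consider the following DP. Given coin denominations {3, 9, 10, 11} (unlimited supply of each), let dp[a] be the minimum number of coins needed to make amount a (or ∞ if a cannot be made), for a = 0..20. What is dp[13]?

2

 a  0  1  2  3  4  5  6  7  8  9 10 11 12 13 14 15 16 17 18 19 20
dp  0  -  -  1  -  -  2  -  -  1  1  1  2  2  2  3  3  3  2  2  2
(- denotes ∞ / unreachable)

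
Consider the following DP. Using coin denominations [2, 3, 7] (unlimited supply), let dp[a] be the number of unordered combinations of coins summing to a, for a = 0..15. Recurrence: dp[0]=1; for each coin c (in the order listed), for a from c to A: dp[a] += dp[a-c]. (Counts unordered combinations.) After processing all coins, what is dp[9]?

after  coin     0     1     2     3     4     5     6     7     8     9    10    11    12    13    14    15
          2     1     0     1     0     1     0     1     0     1     0     1     0     1     0     1     0
          3     1     0     1     1     1     1     2     1     2     2     2     2     3     2     3     3
          7     1     0     1     1     1     1     2     2     2     3     3     3     4     4     5     5

3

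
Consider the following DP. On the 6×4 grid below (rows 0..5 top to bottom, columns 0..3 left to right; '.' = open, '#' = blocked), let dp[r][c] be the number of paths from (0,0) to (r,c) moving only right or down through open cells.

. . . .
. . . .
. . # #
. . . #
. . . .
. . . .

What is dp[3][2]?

4

r\c   0   1   2   3
  0   1   1   1   1
  1   1   2   3   4
  2   1   3   0   0
  3   1   4   4   0
  4   1   5   9   9
  5   1   6  15  24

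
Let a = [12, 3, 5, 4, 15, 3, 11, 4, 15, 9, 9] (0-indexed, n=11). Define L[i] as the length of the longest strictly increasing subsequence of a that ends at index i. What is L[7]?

   i    0    1    2    3    4    5    6    7    8    9   10
a[i]   12    3    5    4   15    3   11    4   15    9    9
L[i]    1    1    2    2    3    1    3    2    4    3    3

2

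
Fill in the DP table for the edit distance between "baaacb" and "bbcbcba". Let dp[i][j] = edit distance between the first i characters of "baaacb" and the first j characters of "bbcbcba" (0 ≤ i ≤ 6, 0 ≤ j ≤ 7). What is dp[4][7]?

   ''  b  b  c  b  c  b  a
''  0  1  2  3  4  5  6  7
 b  1  0  1  2  3  4  5  6
 a  2  1  1  2  3  4  5  5
 a  3  2  2  2  3  4  5  5
 a  4  3  3  3  3  4  5  5
 c  5  4  4  3  4  3  4  5
 b  6  5  4  4  3  4  3  4

5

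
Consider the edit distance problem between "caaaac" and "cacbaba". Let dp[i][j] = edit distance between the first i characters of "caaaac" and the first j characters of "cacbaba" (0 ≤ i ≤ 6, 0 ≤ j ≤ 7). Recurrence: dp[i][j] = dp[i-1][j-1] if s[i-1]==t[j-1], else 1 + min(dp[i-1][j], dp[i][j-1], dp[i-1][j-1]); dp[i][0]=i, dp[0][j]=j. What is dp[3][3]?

1

   ''  c  a  c  b  a  b  a
''  0  1  2  3  4  5  6  7
 c  1  0  1  2  3  4  5  6
 a  2  1  0  1  2  3  4  5
 a  3  2  1  1  2  2  3  4
 a  4  3  2  2  2  2  3  3
 a  5  4  3  3  3  2  3  3
 c  6  5  4  3  4  3  3  4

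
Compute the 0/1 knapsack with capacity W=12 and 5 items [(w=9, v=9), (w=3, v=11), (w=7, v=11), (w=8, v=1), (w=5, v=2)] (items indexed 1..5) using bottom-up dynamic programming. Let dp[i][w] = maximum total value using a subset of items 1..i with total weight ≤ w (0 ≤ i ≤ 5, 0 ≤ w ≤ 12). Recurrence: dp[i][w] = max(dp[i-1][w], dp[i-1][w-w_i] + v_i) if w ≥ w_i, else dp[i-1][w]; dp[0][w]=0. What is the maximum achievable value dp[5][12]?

22

i\w   0   1   2   3   4   5   6   7   8   9  10  11  12
  0   0   0   0   0   0   0   0   0   0   0   0   0   0
  1   0   0   0   0   0   0   0   0   0   9   9   9   9
  2   0   0   0  11  11  11  11  11  11  11  11  11  20
  3   0   0   0  11  11  11  11  11  11  11  22  22  22
  4   0   0   0  11  11  11  11  11  11  11  22  22  22
  5   0   0   0  11  11  11  11  11  13  13  22  22  22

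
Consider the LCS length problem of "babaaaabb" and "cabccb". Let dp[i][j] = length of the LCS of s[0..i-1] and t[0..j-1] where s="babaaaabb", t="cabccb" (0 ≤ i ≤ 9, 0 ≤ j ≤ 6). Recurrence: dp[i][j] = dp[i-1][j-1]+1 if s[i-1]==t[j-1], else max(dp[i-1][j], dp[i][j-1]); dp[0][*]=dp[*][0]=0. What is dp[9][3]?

2

   ''  c  a  b  c  c  b
''  0  0  0  0  0  0  0
 b  0  0  0  1  1  1  1
 a  0  0  1  1  1  1  1
 b  0  0  1  2  2  2  2
 a  0  0  1  2  2  2  2
 a  0  0  1  2  2  2  2
 a  0  0  1  2  2  2  2
 a  0  0  1  2  2  2  2
 b  0  0  1  2  2  2  3
 b  0  0  1  2  2  2  3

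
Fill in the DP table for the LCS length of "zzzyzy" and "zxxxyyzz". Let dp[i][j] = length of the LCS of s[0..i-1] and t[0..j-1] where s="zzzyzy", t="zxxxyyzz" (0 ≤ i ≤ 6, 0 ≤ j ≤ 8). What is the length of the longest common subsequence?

3

   ''  z  x  x  x  y  y  z  z
''  0  0  0  0  0  0  0  0  0
 z  0  1  1  1  1  1  1  1  1
 z  0  1  1  1  1  1  1  2  2
 z  0  1  1  1  1  1  1  2  3
 y  0  1  1  1  1  2  2  2  3
 z  0  1  1  1  1  2  2  3  3
 y  0  1  1  1  1  2  3  3  3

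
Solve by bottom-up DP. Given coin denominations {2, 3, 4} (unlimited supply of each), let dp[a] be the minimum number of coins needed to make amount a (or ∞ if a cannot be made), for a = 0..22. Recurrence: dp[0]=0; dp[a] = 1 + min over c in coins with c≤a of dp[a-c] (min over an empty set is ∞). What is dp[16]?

 a  0  1  2  3  4  5  6  7  8  9 10 11 12 13 14 15 16 17 18 19 20 21 22
dp  0  -  1  1  1  2  2  2  2  3  3  3  3  4  4  4  4  5  5  5  5  6  6
(- denotes ∞ / unreachable)

4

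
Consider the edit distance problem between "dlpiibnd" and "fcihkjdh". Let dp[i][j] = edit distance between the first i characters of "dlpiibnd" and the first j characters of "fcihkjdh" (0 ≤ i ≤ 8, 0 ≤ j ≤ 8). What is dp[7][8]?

8

   ''  f  c  i  h  k  j  d  h
''  0  1  2  3  4  5  6  7  8
 d  1  1  2  3  4  5  6  6  7
 l  2  2  2  3  4  5  6  7  7
 p  3  3  3  3  4  5  6  7  8
 i  4  4  4  3  4  5  6  7  8
 i  5  5  5  4  4  5  6  7  8
 b  6  6  6  5  5  5  6  7  8
 n  7  7  7  6  6  6  6  7  8
 d  8  8  8  7  7  7  7  6  7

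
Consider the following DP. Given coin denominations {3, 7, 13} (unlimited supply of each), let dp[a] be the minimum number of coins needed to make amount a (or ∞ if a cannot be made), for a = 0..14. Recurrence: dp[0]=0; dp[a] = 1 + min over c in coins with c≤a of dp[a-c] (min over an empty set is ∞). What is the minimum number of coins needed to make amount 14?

2

 a  0  1  2  3  4  5  6  7  8  9 10 11 12 13 14
dp  0  -  -  1  -  -  2  1  -  3  2  -  4  1  2
(- denotes ∞ / unreachable)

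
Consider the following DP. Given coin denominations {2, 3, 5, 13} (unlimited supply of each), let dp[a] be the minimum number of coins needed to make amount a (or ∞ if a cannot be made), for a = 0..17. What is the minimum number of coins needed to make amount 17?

3

 a  0  1  2  3  4  5  6  7  8  9 10 11 12 13 14 15 16 17
dp  0  -  1  1  2  1  2  2  2  3  2  3  3  1  4  2  2  3
(- denotes ∞ / unreachable)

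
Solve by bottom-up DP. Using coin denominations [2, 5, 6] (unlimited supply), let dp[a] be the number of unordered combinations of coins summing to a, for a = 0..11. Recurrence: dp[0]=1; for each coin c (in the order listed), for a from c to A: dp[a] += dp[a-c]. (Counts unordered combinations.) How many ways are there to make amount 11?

2

after  coin     0     1     2     3     4     5     6     7     8     9    10    11
          2     1     0     1     0     1     0     1     0     1     0     1     0
          5     1     0     1     0     1     1     1     1     1     1     2     1
          6     1     0     1     0     1     1     2     1     2     1     3     2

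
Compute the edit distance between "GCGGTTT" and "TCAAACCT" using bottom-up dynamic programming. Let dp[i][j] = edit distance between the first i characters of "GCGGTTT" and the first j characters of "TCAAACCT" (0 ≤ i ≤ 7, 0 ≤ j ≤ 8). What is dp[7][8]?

6

   ''  T  C  A  A  A  C  C  T
''  0  1  2  3  4  5  6  7  8
 G  1  1  2  3  4  5  6  7  8
 C  2  2  1  2  3  4  5  6  7
 G  3  3  2  2  3  4  5  6  7
 G  4  4  3  3  3  4  5  6  7
 T  5  4  4  4  4  4  5  6  6
 T  6  5  5  5  5  5  5  6  6
 T  7  6  6  6  6  6  6  6  6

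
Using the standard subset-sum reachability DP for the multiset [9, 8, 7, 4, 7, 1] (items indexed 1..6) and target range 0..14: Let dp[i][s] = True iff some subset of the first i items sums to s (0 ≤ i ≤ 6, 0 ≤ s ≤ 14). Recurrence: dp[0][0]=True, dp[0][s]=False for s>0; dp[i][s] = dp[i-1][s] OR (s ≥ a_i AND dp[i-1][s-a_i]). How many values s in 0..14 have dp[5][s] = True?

i\s   0   1   2   3   4   5   6   7   8   9  10  11  12  13  14
  0   T   F   F   F   F   F   F   F   F   F   F   F   F   F   F
  1   T   F   F   F   F   F   F   F   F   T   F   F   F   F   F
  2   T   F   F   F   F   F   F   F   T   T   F   F   F   F   F
  3   T   F   F   F   F   F   F   T   T   T   F   F   F   F   F
  4   T   F   F   F   T   F   F   T   T   T   F   T   T   T   F
  5   T   F   F   F   T   F   F   T   T   T   F   T   T   T   T
  6   T   T   F   F   T   T   F   T   T   T   T   T   T   T   T

9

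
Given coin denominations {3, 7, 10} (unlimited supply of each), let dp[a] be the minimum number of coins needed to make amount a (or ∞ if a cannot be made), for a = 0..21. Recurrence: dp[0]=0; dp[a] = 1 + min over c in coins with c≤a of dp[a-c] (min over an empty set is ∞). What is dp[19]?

 a  0  1  2  3  4  5  6  7  8  9 10 11 12 13 14 15 16 17 18 19 20 21
dp  0  -  -  1  -  -  2  1  -  3  1  -  4  2  2  5  3  2  6  4  2  3
(- denotes ∞ / unreachable)

4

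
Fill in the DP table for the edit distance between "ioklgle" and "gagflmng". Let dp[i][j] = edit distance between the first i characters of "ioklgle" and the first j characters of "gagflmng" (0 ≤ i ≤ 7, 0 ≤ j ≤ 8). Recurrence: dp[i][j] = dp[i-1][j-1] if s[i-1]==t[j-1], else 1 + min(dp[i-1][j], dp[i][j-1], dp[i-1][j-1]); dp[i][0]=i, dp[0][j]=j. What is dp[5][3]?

4

   ''  g  a  g  f  l  m  n  g
''  0  1  2  3  4  5  6  7  8
 i  1  1  2  3  4  5  6  7  8
 o  2  2  2  3  4  5  6  7  8
 k  3  3  3  3  4  5  6  7  8
 l  4  4  4  4  4  4  5  6  7
 g  5  4  5  4  5  5  5  6  6
 l  6  5  5  5  5  5  6  6  7
 e  7  6  6  6  6  6  6  7  7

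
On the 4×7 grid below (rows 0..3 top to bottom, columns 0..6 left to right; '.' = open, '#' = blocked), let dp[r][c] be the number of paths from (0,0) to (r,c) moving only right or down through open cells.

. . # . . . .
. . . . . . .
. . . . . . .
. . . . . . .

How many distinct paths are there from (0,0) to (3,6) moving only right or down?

r\c   0   1   2   3   4   5   6
  0   1   1   0   0   0   0   0
  1   1   2   2   2   2   2   2
  2   1   3   5   7   9  11  13
  3   1   4   9  16  25  36  49

49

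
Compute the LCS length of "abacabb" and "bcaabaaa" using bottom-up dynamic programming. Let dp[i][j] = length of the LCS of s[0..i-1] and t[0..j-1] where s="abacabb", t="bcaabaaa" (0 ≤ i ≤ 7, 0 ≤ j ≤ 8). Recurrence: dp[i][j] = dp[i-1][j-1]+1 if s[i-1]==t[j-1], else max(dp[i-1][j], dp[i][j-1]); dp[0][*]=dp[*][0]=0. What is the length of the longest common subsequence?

4

   ''  b  c  a  a  b  a  a  a
''  0  0  0  0  0  0  0  0  0
 a  0  0  0  1  1  1  1  1  1
 b  0  1  1  1  1  2  2  2  2
 a  0  1  1  2  2  2  3  3  3
 c  0  1  2  2  2  2  3  3  3
 a  0  1  2  3  3  3  3  4  4
 b  0  1  2  3  3  4  4  4  4
 b  0  1  2  3  3  4  4  4  4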